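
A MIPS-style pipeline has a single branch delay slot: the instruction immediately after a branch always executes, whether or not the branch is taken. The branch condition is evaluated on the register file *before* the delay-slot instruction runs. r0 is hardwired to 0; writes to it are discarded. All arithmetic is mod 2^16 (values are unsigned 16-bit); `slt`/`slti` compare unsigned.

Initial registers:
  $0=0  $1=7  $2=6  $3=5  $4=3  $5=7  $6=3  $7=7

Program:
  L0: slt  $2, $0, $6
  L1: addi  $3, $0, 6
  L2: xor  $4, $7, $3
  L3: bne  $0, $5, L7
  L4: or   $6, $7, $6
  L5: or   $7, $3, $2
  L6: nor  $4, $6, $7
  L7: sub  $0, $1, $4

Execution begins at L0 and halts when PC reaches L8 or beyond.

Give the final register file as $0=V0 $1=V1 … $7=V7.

$0=0 $1=7 $2=1 $3=6 $4=1 $5=7 $6=7 $7=7

#0 slt  $2, $0, $6 ; 0/7/1/5/3/7/3/7
#1 addi  $3, $0, 6 ; 0/7/1/6/3/7/3/7
#2 xor  $4, $7, $3 ; 0/7/1/6/1/7/3/7
#3 bne  $0, $5, L7 ; 0/7/1/6/1/7/3/7 ; →target
#4 or   $6, $7, $6 ; 0/7/1/6/1/7/7/7
#7 sub  $0, $1, $4 ; 0/7/1/6/1/7/7/7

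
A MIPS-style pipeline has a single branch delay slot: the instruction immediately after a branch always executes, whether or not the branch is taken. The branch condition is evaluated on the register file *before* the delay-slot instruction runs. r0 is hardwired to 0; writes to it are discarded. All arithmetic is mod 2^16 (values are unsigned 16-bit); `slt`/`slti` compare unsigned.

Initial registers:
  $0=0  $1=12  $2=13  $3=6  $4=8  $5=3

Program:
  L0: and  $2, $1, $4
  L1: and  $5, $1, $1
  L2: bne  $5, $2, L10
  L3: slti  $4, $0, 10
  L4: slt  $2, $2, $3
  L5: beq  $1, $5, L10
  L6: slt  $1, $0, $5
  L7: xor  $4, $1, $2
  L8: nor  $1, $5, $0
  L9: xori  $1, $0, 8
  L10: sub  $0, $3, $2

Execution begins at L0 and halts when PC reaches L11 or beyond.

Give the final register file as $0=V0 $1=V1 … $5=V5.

$0=0 $1=12 $2=8 $3=6 $4=1 $5=12

  step pc=0: and  $2, $1, $4  regs=(0,12,8,6,8,3)
  step pc=1: and  $5, $1, $1  regs=(0,12,8,6,8,12)
  step pc=2: bne  $5, $2, L10  cond=T  regs=(0,12,8,6,8,12)
  step pc=3: slti  $4, $0, 10  regs=(0,12,8,6,1,12)
  step pc=10: sub  $0, $3, $2  regs=(0,12,8,6,1,12)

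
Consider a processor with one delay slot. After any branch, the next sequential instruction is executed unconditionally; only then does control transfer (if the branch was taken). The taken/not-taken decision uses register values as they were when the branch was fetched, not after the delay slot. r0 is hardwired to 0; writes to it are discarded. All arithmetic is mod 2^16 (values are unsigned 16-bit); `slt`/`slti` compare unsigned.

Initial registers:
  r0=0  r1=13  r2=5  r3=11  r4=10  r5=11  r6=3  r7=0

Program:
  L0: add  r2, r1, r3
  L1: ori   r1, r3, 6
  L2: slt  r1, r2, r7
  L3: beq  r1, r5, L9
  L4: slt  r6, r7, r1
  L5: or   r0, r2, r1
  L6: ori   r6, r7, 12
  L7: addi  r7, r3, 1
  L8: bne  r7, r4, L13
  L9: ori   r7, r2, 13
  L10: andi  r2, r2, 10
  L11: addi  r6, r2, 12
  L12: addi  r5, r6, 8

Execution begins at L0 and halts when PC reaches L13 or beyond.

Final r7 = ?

29

PC=0  add  r2, r1, r3        | r0=0 r1=13 r2=24 r3=11 r4=10 r5=11 r6=3 r7=0
PC=1  ori   r1, r3, 6        | r0=0 r1=15 r2=24 r3=11 r4=10 r5=11 r6=3 r7=0
PC=2  slt  r1, r2, r7        | r0=0 r1=0 r2=24 r3=11 r4=10 r5=11 r6=3 r7=0
PC=3  beq  r1, r5, L9        | r0=0 r1=0 r2=24 r3=11 r4=10 r5=11 r6=3 r7=0  [not taken]
PC=4  slt  r6, r7, r1        | r0=0 r1=0 r2=24 r3=11 r4=10 r5=11 r6=0 r7=0
PC=5  or   r0, r2, r1        | r0=0 r1=0 r2=24 r3=11 r4=10 r5=11 r6=0 r7=0
PC=6  ori   r6, r7, 12       | r0=0 r1=0 r2=24 r3=11 r4=10 r5=11 r6=12 r7=0
PC=7  addi  r7, r3, 1        | r0=0 r1=0 r2=24 r3=11 r4=10 r5=11 r6=12 r7=12
PC=8  bne  r7, r4, L13       | r0=0 r1=0 r2=24 r3=11 r4=10 r5=11 r6=12 r7=12  [TAKEN]
PC=9  ori   r7, r2, 13       | r0=0 r1=0 r2=24 r3=11 r4=10 r5=11 r6=12 r7=29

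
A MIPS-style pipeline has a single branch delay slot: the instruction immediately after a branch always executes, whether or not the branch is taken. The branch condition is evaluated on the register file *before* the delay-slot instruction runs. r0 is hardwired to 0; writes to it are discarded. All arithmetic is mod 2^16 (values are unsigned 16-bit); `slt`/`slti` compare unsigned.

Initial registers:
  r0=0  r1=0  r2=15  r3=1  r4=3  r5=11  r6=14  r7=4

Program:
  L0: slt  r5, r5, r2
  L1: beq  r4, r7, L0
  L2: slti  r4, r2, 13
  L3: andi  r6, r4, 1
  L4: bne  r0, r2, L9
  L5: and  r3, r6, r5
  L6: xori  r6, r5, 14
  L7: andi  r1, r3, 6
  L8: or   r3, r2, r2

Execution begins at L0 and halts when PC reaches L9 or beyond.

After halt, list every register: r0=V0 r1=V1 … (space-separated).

r0=0 r1=0 r2=15 r3=0 r4=0 r5=1 r6=0 r7=4

[0] slt  r5, r5, r2  →  {r0:0, r1:0, r2:15, r3:1, r4:3, r5:1, r6:14, r7:4}
[1] beq  r4, r7, L0  →  {r0:0, r1:0, r2:15, r3:1, r4:3, r5:1, r6:14, r7:4}  ⟨branch fallthrough⟩
[2] slti  r4, r2, 13  →  {r0:0, r1:0, r2:15, r3:1, r4:0, r5:1, r6:14, r7:4}
[3] andi  r6, r4, 1  →  {r0:0, r1:0, r2:15, r3:1, r4:0, r5:1, r6:0, r7:4}
[4] bne  r0, r2, L9  →  {r0:0, r1:0, r2:15, r3:1, r4:0, r5:1, r6:0, r7:4}  ⟨branch taken⟩
[5] and  r3, r6, r5  →  {r0:0, r1:0, r2:15, r3:0, r4:0, r5:1, r6:0, r7:4}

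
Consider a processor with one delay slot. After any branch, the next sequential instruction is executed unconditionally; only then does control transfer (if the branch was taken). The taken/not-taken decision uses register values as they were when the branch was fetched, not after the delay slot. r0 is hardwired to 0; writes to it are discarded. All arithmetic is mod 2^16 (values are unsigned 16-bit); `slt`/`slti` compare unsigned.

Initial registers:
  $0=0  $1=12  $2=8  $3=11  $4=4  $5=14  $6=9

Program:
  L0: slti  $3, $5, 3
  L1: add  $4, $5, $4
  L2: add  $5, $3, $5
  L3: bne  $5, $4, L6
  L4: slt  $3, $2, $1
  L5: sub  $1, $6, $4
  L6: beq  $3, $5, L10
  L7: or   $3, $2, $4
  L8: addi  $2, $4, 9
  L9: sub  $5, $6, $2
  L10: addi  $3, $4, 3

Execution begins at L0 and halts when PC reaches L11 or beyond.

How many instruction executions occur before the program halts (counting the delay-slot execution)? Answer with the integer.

10

  step pc=0: slti  $3, $5, 3  regs=(0,12,8,0,4,14,9)
  step pc=1: add  $4, $5, $4  regs=(0,12,8,0,18,14,9)
  step pc=2: add  $5, $3, $5  regs=(0,12,8,0,18,14,9)
  step pc=3: bne  $5, $4, L6  cond=T  regs=(0,12,8,0,18,14,9)
  step pc=4: slt  $3, $2, $1  regs=(0,12,8,1,18,14,9)
  step pc=6: beq  $3, $5, L10  cond=F  regs=(0,12,8,1,18,14,9)
  step pc=7: or   $3, $2, $4  regs=(0,12,8,26,18,14,9)
  step pc=8: addi  $2, $4, 9  regs=(0,12,27,26,18,14,9)
  step pc=9: sub  $5, $6, $2  regs=(0,12,27,26,18,65518,9)
  step pc=10: addi  $3, $4, 3  regs=(0,12,27,21,18,65518,9)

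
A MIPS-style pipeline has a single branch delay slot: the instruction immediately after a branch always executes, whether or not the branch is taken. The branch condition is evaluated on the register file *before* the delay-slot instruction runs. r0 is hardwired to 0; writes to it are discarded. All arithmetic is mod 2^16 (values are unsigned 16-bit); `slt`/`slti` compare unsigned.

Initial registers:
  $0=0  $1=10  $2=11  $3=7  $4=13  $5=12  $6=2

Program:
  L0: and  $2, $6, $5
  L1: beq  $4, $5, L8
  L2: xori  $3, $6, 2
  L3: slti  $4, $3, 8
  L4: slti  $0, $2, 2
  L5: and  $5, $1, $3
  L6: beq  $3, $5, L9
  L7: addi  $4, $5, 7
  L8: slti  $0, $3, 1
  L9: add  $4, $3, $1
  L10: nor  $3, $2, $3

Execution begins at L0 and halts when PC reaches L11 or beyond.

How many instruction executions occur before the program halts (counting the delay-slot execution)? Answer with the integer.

#0 and  $2, $6, $5 ; 0/10/0/7/13/12/2
#1 beq  $4, $5, L8 ; 0/10/0/7/13/12/2 ; →fallthru
#2 xori  $3, $6, 2 ; 0/10/0/0/13/12/2
#3 slti  $4, $3, 8 ; 0/10/0/0/1/12/2
#4 slti  $0, $2, 2 ; 0/10/0/0/1/12/2
#5 and  $5, $1, $3 ; 0/10/0/0/1/0/2
#6 beq  $3, $5, L9 ; 0/10/0/0/1/0/2 ; →target
#7 addi  $4, $5, 7 ; 0/10/0/0/7/0/2
#9 add  $4, $3, $1 ; 0/10/0/0/10/0/2
#10 nor  $3, $2, $3 ; 0/10/0/65535/10/0/2

10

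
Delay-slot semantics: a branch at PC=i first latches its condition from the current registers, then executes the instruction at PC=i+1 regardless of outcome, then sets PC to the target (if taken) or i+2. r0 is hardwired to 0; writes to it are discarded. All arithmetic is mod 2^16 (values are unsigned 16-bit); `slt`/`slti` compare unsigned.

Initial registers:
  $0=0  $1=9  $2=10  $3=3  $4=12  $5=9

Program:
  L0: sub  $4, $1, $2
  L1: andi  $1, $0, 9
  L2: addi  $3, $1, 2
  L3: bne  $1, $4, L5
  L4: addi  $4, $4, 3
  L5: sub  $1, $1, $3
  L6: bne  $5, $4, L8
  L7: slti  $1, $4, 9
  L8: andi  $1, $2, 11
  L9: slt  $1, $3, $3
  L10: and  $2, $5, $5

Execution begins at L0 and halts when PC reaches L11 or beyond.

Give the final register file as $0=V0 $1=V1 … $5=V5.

$0=0 $1=0 $2=9 $3=2 $4=2 $5=9

[0] sub  $4, $1, $2  →  {$0:0, $1:9, $2:10, $3:3, $4:65535, $5:9}
[1] andi  $1, $0, 9  →  {$0:0, $1:0, $2:10, $3:3, $4:65535, $5:9}
[2] addi  $3, $1, 2  →  {$0:0, $1:0, $2:10, $3:2, $4:65535, $5:9}
[3] bne  $1, $4, L5  →  {$0:0, $1:0, $2:10, $3:2, $4:65535, $5:9}  ⟨branch taken⟩
[4] addi  $4, $4, 3  →  {$0:0, $1:0, $2:10, $3:2, $4:2, $5:9}
[5] sub  $1, $1, $3  →  {$0:0, $1:65534, $2:10, $3:2, $4:2, $5:9}
[6] bne  $5, $4, L8  →  {$0:0, $1:65534, $2:10, $3:2, $4:2, $5:9}  ⟨branch taken⟩
[7] slti  $1, $4, 9  →  {$0:0, $1:1, $2:10, $3:2, $4:2, $5:9}
[8] andi  $1, $2, 11  →  {$0:0, $1:10, $2:10, $3:2, $4:2, $5:9}
[9] slt  $1, $3, $3  →  {$0:0, $1:0, $2:10, $3:2, $4:2, $5:9}
[10] and  $2, $5, $5  →  {$0:0, $1:0, $2:9, $3:2, $4:2, $5:9}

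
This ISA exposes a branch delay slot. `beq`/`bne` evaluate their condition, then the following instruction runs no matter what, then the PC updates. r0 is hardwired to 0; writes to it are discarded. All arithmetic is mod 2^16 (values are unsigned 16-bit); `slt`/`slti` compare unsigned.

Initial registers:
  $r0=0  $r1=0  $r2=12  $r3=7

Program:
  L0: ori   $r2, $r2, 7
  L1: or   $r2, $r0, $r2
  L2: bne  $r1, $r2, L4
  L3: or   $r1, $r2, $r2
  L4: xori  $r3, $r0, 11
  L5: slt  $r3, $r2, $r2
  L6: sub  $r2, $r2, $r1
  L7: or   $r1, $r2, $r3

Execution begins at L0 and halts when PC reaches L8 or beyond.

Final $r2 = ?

0

#0 ori   $r2, $r2, 7 ; 0/0/15/7
#1 or   $r2, $r0, $r2 ; 0/0/15/7
#2 bne  $r1, $r2, L4 ; 0/0/15/7 ; →target
#3 or   $r1, $r2, $r2 ; 0/15/15/7
#4 xori  $r3, $r0, 11 ; 0/15/15/11
#5 slt  $r3, $r2, $r2 ; 0/15/15/0
#6 sub  $r2, $r2, $r1 ; 0/15/0/0
#7 or   $r1, $r2, $r3 ; 0/0/0/0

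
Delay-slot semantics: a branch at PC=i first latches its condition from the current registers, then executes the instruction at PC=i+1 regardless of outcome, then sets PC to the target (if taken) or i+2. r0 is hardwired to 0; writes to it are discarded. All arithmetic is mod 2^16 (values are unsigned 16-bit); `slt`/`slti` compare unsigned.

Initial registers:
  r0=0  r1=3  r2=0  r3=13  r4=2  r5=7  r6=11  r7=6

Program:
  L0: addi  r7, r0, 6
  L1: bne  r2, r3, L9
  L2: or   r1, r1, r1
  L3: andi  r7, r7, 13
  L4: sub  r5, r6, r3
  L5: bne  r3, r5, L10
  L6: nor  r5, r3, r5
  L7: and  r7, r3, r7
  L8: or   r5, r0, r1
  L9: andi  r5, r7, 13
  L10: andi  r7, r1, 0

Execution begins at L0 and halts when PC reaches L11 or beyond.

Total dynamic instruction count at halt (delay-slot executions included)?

5

[0] addi  r7, r0, 6  →  {r0:0, r1:3, r2:0, r3:13, r4:2, r5:7, r6:11, r7:6}
[1] bne  r2, r3, L9  →  {r0:0, r1:3, r2:0, r3:13, r4:2, r5:7, r6:11, r7:6}  ⟨branch taken⟩
[2] or   r1, r1, r1  →  {r0:0, r1:3, r2:0, r3:13, r4:2, r5:7, r6:11, r7:6}
[9] andi  r5, r7, 13  →  {r0:0, r1:3, r2:0, r3:13, r4:2, r5:4, r6:11, r7:6}
[10] andi  r7, r1, 0  →  {r0:0, r1:3, r2:0, r3:13, r4:2, r5:4, r6:11, r7:0}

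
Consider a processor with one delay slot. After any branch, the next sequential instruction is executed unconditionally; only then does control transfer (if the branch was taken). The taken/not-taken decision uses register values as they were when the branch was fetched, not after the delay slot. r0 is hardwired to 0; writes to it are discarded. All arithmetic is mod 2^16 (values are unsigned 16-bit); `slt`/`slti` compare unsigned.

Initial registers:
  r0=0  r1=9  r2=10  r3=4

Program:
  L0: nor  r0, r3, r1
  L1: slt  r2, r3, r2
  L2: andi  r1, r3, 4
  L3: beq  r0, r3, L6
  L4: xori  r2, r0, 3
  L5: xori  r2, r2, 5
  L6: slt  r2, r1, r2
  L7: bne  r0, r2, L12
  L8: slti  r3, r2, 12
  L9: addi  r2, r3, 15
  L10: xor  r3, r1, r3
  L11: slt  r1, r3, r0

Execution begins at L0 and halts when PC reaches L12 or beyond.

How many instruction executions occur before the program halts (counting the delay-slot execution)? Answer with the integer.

9

  step pc=0: nor  r0, r3, r1  regs=(0,9,10,4)
  step pc=1: slt  r2, r3, r2  regs=(0,9,1,4)
  step pc=2: andi  r1, r3, 4  regs=(0,4,1,4)
  step pc=3: beq  r0, r3, L6  cond=F  regs=(0,4,1,4)
  step pc=4: xori  r2, r0, 3  regs=(0,4,3,4)
  step pc=5: xori  r2, r2, 5  regs=(0,4,6,4)
  step pc=6: slt  r2, r1, r2  regs=(0,4,1,4)
  step pc=7: bne  r0, r2, L12  cond=T  regs=(0,4,1,4)
  step pc=8: slti  r3, r2, 12  regs=(0,4,1,1)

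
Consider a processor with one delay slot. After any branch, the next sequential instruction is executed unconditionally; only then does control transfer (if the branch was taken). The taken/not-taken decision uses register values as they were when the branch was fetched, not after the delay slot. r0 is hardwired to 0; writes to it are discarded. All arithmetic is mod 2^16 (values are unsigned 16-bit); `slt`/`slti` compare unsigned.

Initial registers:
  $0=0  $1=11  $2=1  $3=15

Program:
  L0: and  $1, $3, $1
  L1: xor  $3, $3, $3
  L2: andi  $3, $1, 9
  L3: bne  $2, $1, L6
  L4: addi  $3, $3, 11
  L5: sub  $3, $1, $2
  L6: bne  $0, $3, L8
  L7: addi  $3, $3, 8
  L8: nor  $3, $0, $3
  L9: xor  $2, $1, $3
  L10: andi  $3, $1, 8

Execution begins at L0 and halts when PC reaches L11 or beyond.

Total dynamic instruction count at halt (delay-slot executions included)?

10

PC=0  and  $1, $3, $1        | $0=0 $1=11 $2=1 $3=15
PC=1  xor  $3, $3, $3        | $0=0 $1=11 $2=1 $3=0
PC=2  andi  $3, $1, 9        | $0=0 $1=11 $2=1 $3=9
PC=3  bne  $2, $1, L6        | $0=0 $1=11 $2=1 $3=9  [TAKEN]
PC=4  addi  $3, $3, 11       | $0=0 $1=11 $2=1 $3=20
PC=6  bne  $0, $3, L8        | $0=0 $1=11 $2=1 $3=20  [TAKEN]
PC=7  addi  $3, $3, 8        | $0=0 $1=11 $2=1 $3=28
PC=8  nor  $3, $0, $3        | $0=0 $1=11 $2=1 $3=65507
PC=9  xor  $2, $1, $3        | $0=0 $1=11 $2=65512 $3=65507
PC=10 andi  $3, $1, 8        | $0=0 $1=11 $2=65512 $3=8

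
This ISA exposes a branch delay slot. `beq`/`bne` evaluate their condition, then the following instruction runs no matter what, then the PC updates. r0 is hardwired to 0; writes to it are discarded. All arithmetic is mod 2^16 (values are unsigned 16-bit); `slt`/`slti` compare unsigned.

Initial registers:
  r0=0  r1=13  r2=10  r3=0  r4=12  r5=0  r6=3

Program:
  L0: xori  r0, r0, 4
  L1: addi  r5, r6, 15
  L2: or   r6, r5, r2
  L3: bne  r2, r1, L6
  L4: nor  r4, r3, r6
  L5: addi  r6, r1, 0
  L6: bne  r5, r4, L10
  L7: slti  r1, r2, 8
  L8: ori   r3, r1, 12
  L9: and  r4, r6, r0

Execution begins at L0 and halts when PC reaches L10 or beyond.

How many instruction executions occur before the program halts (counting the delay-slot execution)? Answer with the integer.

7

PC=0  xori  r0, r0, 4        | r0=0 r1=13 r2=10 r3=0 r4=12 r5=0 r6=3
PC=1  addi  r5, r6, 15       | r0=0 r1=13 r2=10 r3=0 r4=12 r5=18 r6=3
PC=2  or   r6, r5, r2        | r0=0 r1=13 r2=10 r3=0 r4=12 r5=18 r6=26
PC=3  bne  r2, r1, L6        | r0=0 r1=13 r2=10 r3=0 r4=12 r5=18 r6=26  [TAKEN]
PC=4  nor  r4, r3, r6        | r0=0 r1=13 r2=10 r3=0 r4=65509 r5=18 r6=26
PC=6  bne  r5, r4, L10       | r0=0 r1=13 r2=10 r3=0 r4=65509 r5=18 r6=26  [TAKEN]
PC=7  slti  r1, r2, 8        | r0=0 r1=0 r2=10 r3=0 r4=65509 r5=18 r6=26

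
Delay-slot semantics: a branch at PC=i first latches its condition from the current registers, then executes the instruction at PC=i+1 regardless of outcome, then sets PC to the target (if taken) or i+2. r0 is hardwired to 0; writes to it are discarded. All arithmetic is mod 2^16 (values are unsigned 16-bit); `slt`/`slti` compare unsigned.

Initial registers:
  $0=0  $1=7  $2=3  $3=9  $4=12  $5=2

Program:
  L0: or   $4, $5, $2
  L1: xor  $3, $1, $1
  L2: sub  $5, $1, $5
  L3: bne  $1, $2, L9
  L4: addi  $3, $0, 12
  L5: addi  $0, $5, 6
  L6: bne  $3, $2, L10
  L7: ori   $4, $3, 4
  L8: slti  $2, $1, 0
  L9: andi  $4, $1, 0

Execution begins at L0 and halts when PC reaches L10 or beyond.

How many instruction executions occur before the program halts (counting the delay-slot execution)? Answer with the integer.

[0] or   $4, $5, $2  →  {$0:0, $1:7, $2:3, $3:9, $4:3, $5:2}
[1] xor  $3, $1, $1  →  {$0:0, $1:7, $2:3, $3:0, $4:3, $5:2}
[2] sub  $5, $1, $5  →  {$0:0, $1:7, $2:3, $3:0, $4:3, $5:5}
[3] bne  $1, $2, L9  →  {$0:0, $1:7, $2:3, $3:0, $4:3, $5:5}  ⟨branch taken⟩
[4] addi  $3, $0, 12  →  {$0:0, $1:7, $2:3, $3:12, $4:3, $5:5}
[9] andi  $4, $1, 0  →  {$0:0, $1:7, $2:3, $3:12, $4:0, $5:5}

6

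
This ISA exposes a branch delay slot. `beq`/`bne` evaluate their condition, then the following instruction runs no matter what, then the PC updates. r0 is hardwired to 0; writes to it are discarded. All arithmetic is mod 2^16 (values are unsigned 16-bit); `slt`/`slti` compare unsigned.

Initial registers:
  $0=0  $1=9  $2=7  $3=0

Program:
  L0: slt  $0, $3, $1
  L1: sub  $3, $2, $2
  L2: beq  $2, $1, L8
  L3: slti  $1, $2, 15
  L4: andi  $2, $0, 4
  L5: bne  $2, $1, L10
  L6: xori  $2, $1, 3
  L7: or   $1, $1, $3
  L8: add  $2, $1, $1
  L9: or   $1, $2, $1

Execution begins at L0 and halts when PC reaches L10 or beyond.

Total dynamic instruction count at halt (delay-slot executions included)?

#0 slt  $0, $3, $1 ; 0/9/7/0
#1 sub  $3, $2, $2 ; 0/9/7/0
#2 beq  $2, $1, L8 ; 0/9/7/0 ; →fallthru
#3 slti  $1, $2, 15 ; 0/1/7/0
#4 andi  $2, $0, 4 ; 0/1/0/0
#5 bne  $2, $1, L10 ; 0/1/0/0 ; →target
#6 xori  $2, $1, 3 ; 0/1/2/0

7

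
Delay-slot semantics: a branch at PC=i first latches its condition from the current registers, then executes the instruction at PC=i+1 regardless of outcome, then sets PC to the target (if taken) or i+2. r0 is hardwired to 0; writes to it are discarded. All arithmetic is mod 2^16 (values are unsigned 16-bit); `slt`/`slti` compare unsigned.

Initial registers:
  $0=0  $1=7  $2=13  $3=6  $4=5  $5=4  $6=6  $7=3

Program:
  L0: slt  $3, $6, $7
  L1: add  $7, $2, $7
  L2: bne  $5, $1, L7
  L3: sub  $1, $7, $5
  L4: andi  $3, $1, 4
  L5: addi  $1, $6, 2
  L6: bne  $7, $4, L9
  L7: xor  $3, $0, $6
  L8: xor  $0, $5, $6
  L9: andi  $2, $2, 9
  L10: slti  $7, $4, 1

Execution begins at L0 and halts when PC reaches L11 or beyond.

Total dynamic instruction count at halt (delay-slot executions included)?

8

[0] slt  $3, $6, $7  →  {$0:0, $1:7, $2:13, $3:0, $4:5, $5:4, $6:6, $7:3}
[1] add  $7, $2, $7  →  {$0:0, $1:7, $2:13, $3:0, $4:5, $5:4, $6:6, $7:16}
[2] bne  $5, $1, L7  →  {$0:0, $1:7, $2:13, $3:0, $4:5, $5:4, $6:6, $7:16}  ⟨branch taken⟩
[3] sub  $1, $7, $5  →  {$0:0, $1:12, $2:13, $3:0, $4:5, $5:4, $6:6, $7:16}
[7] xor  $3, $0, $6  →  {$0:0, $1:12, $2:13, $3:6, $4:5, $5:4, $6:6, $7:16}
[8] xor  $0, $5, $6  →  {$0:0, $1:12, $2:13, $3:6, $4:5, $5:4, $6:6, $7:16}
[9] andi  $2, $2, 9  →  {$0:0, $1:12, $2:9, $3:6, $4:5, $5:4, $6:6, $7:16}
[10] slti  $7, $4, 1  →  {$0:0, $1:12, $2:9, $3:6, $4:5, $5:4, $6:6, $7:0}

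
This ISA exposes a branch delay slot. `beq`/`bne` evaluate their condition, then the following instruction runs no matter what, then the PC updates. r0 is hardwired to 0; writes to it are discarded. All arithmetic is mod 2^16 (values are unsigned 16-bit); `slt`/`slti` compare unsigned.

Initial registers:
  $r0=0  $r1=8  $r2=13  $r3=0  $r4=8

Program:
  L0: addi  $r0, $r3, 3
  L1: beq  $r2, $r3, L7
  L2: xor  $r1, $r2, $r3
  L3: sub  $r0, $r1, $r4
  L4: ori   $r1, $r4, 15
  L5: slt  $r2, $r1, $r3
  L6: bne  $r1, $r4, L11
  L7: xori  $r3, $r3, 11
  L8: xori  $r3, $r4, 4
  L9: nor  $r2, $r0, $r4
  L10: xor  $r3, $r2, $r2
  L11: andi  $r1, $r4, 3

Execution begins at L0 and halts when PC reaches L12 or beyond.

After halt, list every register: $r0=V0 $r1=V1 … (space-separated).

$r0=0 $r1=0 $r2=0 $r3=11 $r4=8

PC=0  addi  $r0, $r3, 3      | $r0=0 $r1=8 $r2=13 $r3=0 $r4=8
PC=1  beq  $r2, $r3, L7      | $r0=0 $r1=8 $r2=13 $r3=0 $r4=8  [not taken]
PC=2  xor  $r1, $r2, $r3     | $r0=0 $r1=13 $r2=13 $r3=0 $r4=8
PC=3  sub  $r0, $r1, $r4     | $r0=0 $r1=13 $r2=13 $r3=0 $r4=8
PC=4  ori   $r1, $r4, 15     | $r0=0 $r1=15 $r2=13 $r3=0 $r4=8
PC=5  slt  $r2, $r1, $r3     | $r0=0 $r1=15 $r2=0 $r3=0 $r4=8
PC=6  bne  $r1, $r4, L11     | $r0=0 $r1=15 $r2=0 $r3=0 $r4=8  [TAKEN]
PC=7  xori  $r3, $r3, 11     | $r0=0 $r1=15 $r2=0 $r3=11 $r4=8
PC=11 andi  $r1, $r4, 3      | $r0=0 $r1=0 $r2=0 $r3=11 $r4=8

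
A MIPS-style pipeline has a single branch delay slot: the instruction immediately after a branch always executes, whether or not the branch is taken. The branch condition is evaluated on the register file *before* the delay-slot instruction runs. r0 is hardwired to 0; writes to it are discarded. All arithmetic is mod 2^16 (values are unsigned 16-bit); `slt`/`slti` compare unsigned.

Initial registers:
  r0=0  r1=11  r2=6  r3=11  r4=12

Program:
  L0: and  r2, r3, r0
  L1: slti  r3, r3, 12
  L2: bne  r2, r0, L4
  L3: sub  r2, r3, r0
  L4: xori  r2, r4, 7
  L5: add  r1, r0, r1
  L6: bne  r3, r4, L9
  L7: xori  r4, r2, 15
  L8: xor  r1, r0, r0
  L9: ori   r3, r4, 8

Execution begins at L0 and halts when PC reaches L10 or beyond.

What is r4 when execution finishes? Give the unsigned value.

[0] and  r2, r3, r0  →  {r0:0, r1:11, r2:0, r3:11, r4:12}
[1] slti  r3, r3, 12  →  {r0:0, r1:11, r2:0, r3:1, r4:12}
[2] bne  r2, r0, L4  →  {r0:0, r1:11, r2:0, r3:1, r4:12}  ⟨branch fallthrough⟩
[3] sub  r2, r3, r0  →  {r0:0, r1:11, r2:1, r3:1, r4:12}
[4] xori  r2, r4, 7  →  {r0:0, r1:11, r2:11, r3:1, r4:12}
[5] add  r1, r0, r1  →  {r0:0, r1:11, r2:11, r3:1, r4:12}
[6] bne  r3, r4, L9  →  {r0:0, r1:11, r2:11, r3:1, r4:12}  ⟨branch taken⟩
[7] xori  r4, r2, 15  →  {r0:0, r1:11, r2:11, r3:1, r4:4}
[9] ori   r3, r4, 8  →  {r0:0, r1:11, r2:11, r3:12, r4:4}

4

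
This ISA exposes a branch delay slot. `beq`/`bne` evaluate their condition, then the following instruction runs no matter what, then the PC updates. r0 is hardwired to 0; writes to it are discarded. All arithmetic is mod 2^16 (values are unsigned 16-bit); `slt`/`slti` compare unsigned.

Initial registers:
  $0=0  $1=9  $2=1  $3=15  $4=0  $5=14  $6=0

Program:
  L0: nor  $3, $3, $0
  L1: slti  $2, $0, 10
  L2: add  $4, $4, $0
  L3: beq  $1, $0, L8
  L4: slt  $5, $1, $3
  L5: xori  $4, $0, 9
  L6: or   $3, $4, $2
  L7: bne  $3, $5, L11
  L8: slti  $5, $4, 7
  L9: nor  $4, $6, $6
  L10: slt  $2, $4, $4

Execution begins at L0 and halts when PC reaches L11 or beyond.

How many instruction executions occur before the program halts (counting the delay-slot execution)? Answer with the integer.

9

[0] nor  $3, $3, $0  →  {$0:0, $1:9, $2:1, $3:65520, $4:0, $5:14, $6:0}
[1] slti  $2, $0, 10  →  {$0:0, $1:9, $2:1, $3:65520, $4:0, $5:14, $6:0}
[2] add  $4, $4, $0  →  {$0:0, $1:9, $2:1, $3:65520, $4:0, $5:14, $6:0}
[3] beq  $1, $0, L8  →  {$0:0, $1:9, $2:1, $3:65520, $4:0, $5:14, $6:0}  ⟨branch fallthrough⟩
[4] slt  $5, $1, $3  →  {$0:0, $1:9, $2:1, $3:65520, $4:0, $5:1, $6:0}
[5] xori  $4, $0, 9  →  {$0:0, $1:9, $2:1, $3:65520, $4:9, $5:1, $6:0}
[6] or   $3, $4, $2  →  {$0:0, $1:9, $2:1, $3:9, $4:9, $5:1, $6:0}
[7] bne  $3, $5, L11  →  {$0:0, $1:9, $2:1, $3:9, $4:9, $5:1, $6:0}  ⟨branch taken⟩
[8] slti  $5, $4, 7  →  {$0:0, $1:9, $2:1, $3:9, $4:9, $5:0, $6:0}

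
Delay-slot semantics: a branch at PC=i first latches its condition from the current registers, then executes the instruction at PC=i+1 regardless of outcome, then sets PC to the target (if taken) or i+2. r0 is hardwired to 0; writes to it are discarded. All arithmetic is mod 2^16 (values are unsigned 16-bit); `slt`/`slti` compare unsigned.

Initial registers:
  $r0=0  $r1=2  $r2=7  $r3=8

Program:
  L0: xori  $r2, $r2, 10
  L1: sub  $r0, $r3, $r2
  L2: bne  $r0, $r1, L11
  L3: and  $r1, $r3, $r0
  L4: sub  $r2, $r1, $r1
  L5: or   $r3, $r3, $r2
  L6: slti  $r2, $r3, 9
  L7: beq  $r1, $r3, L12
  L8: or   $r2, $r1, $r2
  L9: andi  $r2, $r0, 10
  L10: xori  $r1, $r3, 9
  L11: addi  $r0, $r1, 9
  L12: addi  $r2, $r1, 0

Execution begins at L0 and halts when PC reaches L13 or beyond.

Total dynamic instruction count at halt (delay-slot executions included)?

6

#0 xori  $r2, $r2, 10 ; 0/2/13/8
#1 sub  $r0, $r3, $r2 ; 0/2/13/8
#2 bne  $r0, $r1, L11 ; 0/2/13/8 ; →target
#3 and  $r1, $r3, $r0 ; 0/0/13/8
#11 addi  $r0, $r1, 9 ; 0/0/13/8
#12 addi  $r2, $r1, 0 ; 0/0/0/8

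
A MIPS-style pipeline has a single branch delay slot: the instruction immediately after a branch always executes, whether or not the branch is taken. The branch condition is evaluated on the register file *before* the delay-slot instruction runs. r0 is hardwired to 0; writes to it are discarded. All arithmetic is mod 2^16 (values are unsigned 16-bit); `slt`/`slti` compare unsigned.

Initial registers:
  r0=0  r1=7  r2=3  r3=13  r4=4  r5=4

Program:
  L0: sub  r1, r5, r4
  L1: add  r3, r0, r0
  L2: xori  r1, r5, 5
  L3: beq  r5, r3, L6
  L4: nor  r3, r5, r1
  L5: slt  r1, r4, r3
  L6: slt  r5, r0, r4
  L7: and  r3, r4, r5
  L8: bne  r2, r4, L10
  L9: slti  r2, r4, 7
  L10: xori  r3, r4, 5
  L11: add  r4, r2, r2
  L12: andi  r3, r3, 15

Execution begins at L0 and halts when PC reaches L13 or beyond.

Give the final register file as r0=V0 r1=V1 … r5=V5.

r0=0 r1=1 r2=1 r3=1 r4=2 r5=1

  step pc=0: sub  r1, r5, r4  regs=(0,0,3,13,4,4)
  step pc=1: add  r3, r0, r0  regs=(0,0,3,0,4,4)
  step pc=2: xori  r1, r5, 5  regs=(0,1,3,0,4,4)
  step pc=3: beq  r5, r3, L6  cond=F  regs=(0,1,3,0,4,4)
  step pc=4: nor  r3, r5, r1  regs=(0,1,3,65530,4,4)
  step pc=5: slt  r1, r4, r3  regs=(0,1,3,65530,4,4)
  step pc=6: slt  r5, r0, r4  regs=(0,1,3,65530,4,1)
  step pc=7: and  r3, r4, r5  regs=(0,1,3,0,4,1)
  step pc=8: bne  r2, r4, L10  cond=T  regs=(0,1,3,0,4,1)
  step pc=9: slti  r2, r4, 7  regs=(0,1,1,0,4,1)
  step pc=10: xori  r3, r4, 5  regs=(0,1,1,1,4,1)
  step pc=11: add  r4, r2, r2  regs=(0,1,1,1,2,1)
  step pc=12: andi  r3, r3, 15  regs=(0,1,1,1,2,1)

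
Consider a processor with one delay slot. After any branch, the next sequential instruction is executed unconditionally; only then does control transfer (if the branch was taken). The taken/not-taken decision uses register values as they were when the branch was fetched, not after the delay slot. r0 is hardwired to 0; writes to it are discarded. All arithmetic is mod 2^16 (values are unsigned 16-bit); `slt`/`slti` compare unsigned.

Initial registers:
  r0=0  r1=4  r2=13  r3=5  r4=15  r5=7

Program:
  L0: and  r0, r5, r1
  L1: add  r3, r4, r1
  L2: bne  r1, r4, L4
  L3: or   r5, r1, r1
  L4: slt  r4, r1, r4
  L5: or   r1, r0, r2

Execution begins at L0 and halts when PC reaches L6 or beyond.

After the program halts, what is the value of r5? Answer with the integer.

4

  step pc=0: and  r0, r5, r1  regs=(0,4,13,5,15,7)
  step pc=1: add  r3, r4, r1  regs=(0,4,13,19,15,7)
  step pc=2: bne  r1, r4, L4  cond=T  regs=(0,4,13,19,15,7)
  step pc=3: or   r5, r1, r1  regs=(0,4,13,19,15,4)
  step pc=4: slt  r4, r1, r4  regs=(0,4,13,19,1,4)
  step pc=5: or   r1, r0, r2  regs=(0,13,13,19,1,4)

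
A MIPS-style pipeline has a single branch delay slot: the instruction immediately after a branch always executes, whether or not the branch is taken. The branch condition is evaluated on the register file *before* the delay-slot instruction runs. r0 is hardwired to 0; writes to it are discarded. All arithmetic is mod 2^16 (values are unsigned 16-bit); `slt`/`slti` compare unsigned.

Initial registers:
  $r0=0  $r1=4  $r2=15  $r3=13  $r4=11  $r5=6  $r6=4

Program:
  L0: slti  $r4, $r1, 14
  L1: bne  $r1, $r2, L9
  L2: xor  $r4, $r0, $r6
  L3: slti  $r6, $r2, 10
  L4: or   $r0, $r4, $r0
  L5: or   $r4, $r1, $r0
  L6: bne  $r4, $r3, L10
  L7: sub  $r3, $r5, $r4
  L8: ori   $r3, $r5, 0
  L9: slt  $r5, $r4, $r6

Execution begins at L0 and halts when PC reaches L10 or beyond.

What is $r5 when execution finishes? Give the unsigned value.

[0] slti  $r4, $r1, 14  →  {$r0:0, $r1:4, $r2:15, $r3:13, $r4:1, $r5:6, $r6:4}
[1] bne  $r1, $r2, L9  →  {$r0:0, $r1:4, $r2:15, $r3:13, $r4:1, $r5:6, $r6:4}  ⟨branch taken⟩
[2] xor  $r4, $r0, $r6  →  {$r0:0, $r1:4, $r2:15, $r3:13, $r4:4, $r5:6, $r6:4}
[9] slt  $r5, $r4, $r6  →  {$r0:0, $r1:4, $r2:15, $r3:13, $r4:4, $r5:0, $r6:4}

0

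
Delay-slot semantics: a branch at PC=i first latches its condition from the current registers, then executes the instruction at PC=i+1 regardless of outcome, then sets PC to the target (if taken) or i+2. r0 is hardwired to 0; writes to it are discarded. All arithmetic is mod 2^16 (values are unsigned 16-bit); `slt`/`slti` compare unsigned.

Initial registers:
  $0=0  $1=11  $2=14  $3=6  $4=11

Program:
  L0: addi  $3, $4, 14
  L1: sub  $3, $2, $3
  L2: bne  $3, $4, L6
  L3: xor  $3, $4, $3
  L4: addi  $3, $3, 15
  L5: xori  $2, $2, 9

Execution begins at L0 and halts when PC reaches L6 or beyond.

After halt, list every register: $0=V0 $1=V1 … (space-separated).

$0=0 $1=11 $2=14 $3=65534 $4=11

[0] addi  $3, $4, 14  →  {$0:0, $1:11, $2:14, $3:25, $4:11}
[1] sub  $3, $2, $3  →  {$0:0, $1:11, $2:14, $3:65525, $4:11}
[2] bne  $3, $4, L6  →  {$0:0, $1:11, $2:14, $3:65525, $4:11}  ⟨branch taken⟩
[3] xor  $3, $4, $3  →  {$0:0, $1:11, $2:14, $3:65534, $4:11}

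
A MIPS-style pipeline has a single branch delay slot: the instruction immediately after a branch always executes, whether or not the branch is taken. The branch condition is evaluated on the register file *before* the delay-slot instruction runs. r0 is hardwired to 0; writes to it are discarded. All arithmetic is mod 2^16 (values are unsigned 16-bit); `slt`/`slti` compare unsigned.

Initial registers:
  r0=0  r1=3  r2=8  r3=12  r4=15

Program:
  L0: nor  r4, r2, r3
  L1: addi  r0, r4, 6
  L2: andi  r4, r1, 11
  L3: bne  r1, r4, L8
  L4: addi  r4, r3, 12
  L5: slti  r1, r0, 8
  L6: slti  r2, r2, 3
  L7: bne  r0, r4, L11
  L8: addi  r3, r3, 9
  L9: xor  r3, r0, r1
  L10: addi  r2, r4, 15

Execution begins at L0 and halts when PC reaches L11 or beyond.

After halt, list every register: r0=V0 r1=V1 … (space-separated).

#0 nor  r4, r2, r3 ; 0/3/8/12/65523
#1 addi  r0, r4, 6 ; 0/3/8/12/65523
#2 andi  r4, r1, 11 ; 0/3/8/12/3
#3 bne  r1, r4, L8 ; 0/3/8/12/3 ; →fallthru
#4 addi  r4, r3, 12 ; 0/3/8/12/24
#5 slti  r1, r0, 8 ; 0/1/8/12/24
#6 slti  r2, r2, 3 ; 0/1/0/12/24
#7 bne  r0, r4, L11 ; 0/1/0/12/24 ; →target
#8 addi  r3, r3, 9 ; 0/1/0/21/24

r0=0 r1=1 r2=0 r3=21 r4=24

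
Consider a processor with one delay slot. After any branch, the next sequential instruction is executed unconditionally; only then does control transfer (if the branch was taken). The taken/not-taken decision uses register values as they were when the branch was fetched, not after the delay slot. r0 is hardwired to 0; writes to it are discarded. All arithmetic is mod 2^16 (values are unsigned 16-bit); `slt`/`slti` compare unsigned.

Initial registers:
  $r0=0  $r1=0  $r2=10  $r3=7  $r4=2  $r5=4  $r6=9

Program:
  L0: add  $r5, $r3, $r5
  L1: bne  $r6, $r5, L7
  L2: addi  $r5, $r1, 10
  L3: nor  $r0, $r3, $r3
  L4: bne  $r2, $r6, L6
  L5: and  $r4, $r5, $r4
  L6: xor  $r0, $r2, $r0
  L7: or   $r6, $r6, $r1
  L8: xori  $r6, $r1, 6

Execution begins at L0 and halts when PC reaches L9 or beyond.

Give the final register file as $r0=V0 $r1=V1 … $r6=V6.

PC=0  add  $r5, $r3, $r5     | $r0=0 $r1=0 $r2=10 $r3=7 $r4=2 $r5=11 $r6=9
PC=1  bne  $r6, $r5, L7      | $r0=0 $r1=0 $r2=10 $r3=7 $r4=2 $r5=11 $r6=9  [TAKEN]
PC=2  addi  $r5, $r1, 10     | $r0=0 $r1=0 $r2=10 $r3=7 $r4=2 $r5=10 $r6=9
PC=7  or   $r6, $r6, $r1     | $r0=0 $r1=0 $r2=10 $r3=7 $r4=2 $r5=10 $r6=9
PC=8  xori  $r6, $r1, 6      | $r0=0 $r1=0 $r2=10 $r3=7 $r4=2 $r5=10 $r6=6

$r0=0 $r1=0 $r2=10 $r3=7 $r4=2 $r5=10 $r6=6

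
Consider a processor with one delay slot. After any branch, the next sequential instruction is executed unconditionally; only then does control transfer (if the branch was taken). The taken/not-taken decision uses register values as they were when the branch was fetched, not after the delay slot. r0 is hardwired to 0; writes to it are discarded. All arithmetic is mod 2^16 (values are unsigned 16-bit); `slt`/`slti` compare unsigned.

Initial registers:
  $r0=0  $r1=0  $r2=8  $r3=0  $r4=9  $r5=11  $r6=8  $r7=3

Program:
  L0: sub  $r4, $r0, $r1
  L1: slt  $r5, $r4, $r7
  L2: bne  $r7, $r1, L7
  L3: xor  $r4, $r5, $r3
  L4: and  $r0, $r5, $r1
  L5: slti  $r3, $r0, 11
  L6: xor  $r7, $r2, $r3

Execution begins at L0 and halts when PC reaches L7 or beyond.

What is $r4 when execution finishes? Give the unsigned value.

  step pc=0: sub  $r4, $r0, $r1  regs=(0,0,8,0,0,11,8,3)
  step pc=1: slt  $r5, $r4, $r7  regs=(0,0,8,0,0,1,8,3)
  step pc=2: bne  $r7, $r1, L7  cond=T  regs=(0,0,8,0,0,1,8,3)
  step pc=3: xor  $r4, $r5, $r3  regs=(0,0,8,0,1,1,8,3)

1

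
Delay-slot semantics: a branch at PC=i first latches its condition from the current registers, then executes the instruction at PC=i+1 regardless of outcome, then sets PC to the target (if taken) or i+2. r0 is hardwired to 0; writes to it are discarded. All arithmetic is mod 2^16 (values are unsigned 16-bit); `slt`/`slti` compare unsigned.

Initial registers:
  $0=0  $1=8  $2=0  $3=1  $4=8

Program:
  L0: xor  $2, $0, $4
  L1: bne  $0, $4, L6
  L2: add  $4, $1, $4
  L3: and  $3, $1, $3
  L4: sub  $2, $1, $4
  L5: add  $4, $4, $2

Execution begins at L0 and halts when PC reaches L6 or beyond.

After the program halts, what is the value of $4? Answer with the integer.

[0] xor  $2, $0, $4  →  {$0:0, $1:8, $2:8, $3:1, $4:8}
[1] bne  $0, $4, L6  →  {$0:0, $1:8, $2:8, $3:1, $4:8}  ⟨branch taken⟩
[2] add  $4, $1, $4  →  {$0:0, $1:8, $2:8, $3:1, $4:16}

16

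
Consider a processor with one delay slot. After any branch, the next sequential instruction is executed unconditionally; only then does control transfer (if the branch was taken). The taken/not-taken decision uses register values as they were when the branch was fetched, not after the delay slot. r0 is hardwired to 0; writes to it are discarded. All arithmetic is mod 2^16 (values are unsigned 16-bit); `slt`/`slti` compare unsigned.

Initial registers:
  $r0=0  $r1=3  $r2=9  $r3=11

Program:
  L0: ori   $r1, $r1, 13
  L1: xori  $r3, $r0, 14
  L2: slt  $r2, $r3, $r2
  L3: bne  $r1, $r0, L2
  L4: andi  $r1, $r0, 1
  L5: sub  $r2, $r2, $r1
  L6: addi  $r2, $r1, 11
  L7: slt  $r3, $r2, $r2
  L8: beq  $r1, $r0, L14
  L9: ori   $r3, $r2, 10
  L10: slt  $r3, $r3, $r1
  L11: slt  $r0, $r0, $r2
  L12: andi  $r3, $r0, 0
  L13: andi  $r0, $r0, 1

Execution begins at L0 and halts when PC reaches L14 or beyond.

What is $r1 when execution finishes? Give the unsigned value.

0

PC=0  ori   $r1, $r1, 13     | $r0=0 $r1=15 $r2=9 $r3=11
PC=1  xori  $r3, $r0, 14     | $r0=0 $r1=15 $r2=9 $r3=14
PC=2  slt  $r2, $r3, $r2     | $r0=0 $r1=15 $r2=0 $r3=14
PC=3  bne  $r1, $r0, L2      | $r0=0 $r1=15 $r2=0 $r3=14  [TAKEN]
PC=4  andi  $r1, $r0, 1      | $r0=0 $r1=0 $r2=0 $r3=14
PC=2  slt  $r2, $r3, $r2     | $r0=0 $r1=0 $r2=0 $r3=14
PC=3  bne  $r1, $r0, L2      | $r0=0 $r1=0 $r2=0 $r3=14  [not taken]
PC=4  andi  $r1, $r0, 1      | $r0=0 $r1=0 $r2=0 $r3=14
PC=5  sub  $r2, $r2, $r1     | $r0=0 $r1=0 $r2=0 $r3=14
PC=6  addi  $r2, $r1, 11     | $r0=0 $r1=0 $r2=11 $r3=14
PC=7  slt  $r3, $r2, $r2     | $r0=0 $r1=0 $r2=11 $r3=0
PC=8  beq  $r1, $r0, L14     | $r0=0 $r1=0 $r2=11 $r3=0  [TAKEN]
PC=9  ori   $r3, $r2, 10     | $r0=0 $r1=0 $r2=11 $r3=11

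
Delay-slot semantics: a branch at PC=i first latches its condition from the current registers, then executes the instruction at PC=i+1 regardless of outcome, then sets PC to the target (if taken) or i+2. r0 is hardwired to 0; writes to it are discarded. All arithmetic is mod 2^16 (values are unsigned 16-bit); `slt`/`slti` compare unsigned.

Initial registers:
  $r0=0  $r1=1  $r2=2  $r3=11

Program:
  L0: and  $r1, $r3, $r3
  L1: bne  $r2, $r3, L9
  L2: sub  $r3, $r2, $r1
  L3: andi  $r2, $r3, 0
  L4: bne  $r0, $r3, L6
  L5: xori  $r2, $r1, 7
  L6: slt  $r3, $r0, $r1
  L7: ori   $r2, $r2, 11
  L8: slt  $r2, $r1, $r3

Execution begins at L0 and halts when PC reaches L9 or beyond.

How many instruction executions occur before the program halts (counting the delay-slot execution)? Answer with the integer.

  step pc=0: and  $r1, $r3, $r3  regs=(0,11,2,11)
  step pc=1: bne  $r2, $r3, L9  cond=T  regs=(0,11,2,11)
  step pc=2: sub  $r3, $r2, $r1  regs=(0,11,2,65527)

3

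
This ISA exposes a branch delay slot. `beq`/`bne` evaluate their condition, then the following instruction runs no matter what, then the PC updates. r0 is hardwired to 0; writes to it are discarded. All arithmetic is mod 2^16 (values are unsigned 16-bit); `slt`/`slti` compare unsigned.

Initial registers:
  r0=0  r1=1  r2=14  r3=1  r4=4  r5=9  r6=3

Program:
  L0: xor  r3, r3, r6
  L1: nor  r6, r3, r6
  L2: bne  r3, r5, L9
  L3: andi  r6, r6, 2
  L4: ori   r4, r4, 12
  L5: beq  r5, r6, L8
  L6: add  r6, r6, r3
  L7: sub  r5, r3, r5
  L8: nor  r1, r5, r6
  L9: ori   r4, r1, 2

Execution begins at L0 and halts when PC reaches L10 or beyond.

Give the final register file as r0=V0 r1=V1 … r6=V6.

r0=0 r1=1 r2=14 r3=2 r4=3 r5=9 r6=0

[0] xor  r3, r3, r6  →  {r0:0, r1:1, r2:14, r3:2, r4:4, r5:9, r6:3}
[1] nor  r6, r3, r6  →  {r0:0, r1:1, r2:14, r3:2, r4:4, r5:9, r6:65532}
[2] bne  r3, r5, L9  →  {r0:0, r1:1, r2:14, r3:2, r4:4, r5:9, r6:65532}  ⟨branch taken⟩
[3] andi  r6, r6, 2  →  {r0:0, r1:1, r2:14, r3:2, r4:4, r5:9, r6:0}
[9] ori   r4, r1, 2  →  {r0:0, r1:1, r2:14, r3:2, r4:3, r5:9, r6:0}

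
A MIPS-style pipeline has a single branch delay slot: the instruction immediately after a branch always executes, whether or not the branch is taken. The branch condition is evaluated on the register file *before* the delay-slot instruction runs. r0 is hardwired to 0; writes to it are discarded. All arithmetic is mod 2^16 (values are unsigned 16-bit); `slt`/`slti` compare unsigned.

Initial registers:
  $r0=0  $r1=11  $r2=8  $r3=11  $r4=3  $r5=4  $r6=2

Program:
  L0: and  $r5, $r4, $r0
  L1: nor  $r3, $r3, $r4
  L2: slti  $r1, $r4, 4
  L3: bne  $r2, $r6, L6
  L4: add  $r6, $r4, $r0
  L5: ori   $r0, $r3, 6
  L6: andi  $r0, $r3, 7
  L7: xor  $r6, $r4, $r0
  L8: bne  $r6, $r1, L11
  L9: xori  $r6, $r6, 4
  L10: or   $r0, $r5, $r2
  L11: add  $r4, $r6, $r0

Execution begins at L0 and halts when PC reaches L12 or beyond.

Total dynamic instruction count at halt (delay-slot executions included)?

10

  step pc=0: and  $r5, $r4, $r0  regs=(0,11,8,11,3,0,2)
  step pc=1: nor  $r3, $r3, $r4  regs=(0,11,8,65524,3,0,2)
  step pc=2: slti  $r1, $r4, 4  regs=(0,1,8,65524,3,0,2)
  step pc=3: bne  $r2, $r6, L6  cond=T  regs=(0,1,8,65524,3,0,2)
  step pc=4: add  $r6, $r4, $r0  regs=(0,1,8,65524,3,0,3)
  step pc=6: andi  $r0, $r3, 7  regs=(0,1,8,65524,3,0,3)
  step pc=7: xor  $r6, $r4, $r0  regs=(0,1,8,65524,3,0,3)
  step pc=8: bne  $r6, $r1, L11  cond=T  regs=(0,1,8,65524,3,0,3)
  step pc=9: xori  $r6, $r6, 4  regs=(0,1,8,65524,3,0,7)
  step pc=11: add  $r4, $r6, $r0  regs=(0,1,8,65524,7,0,7)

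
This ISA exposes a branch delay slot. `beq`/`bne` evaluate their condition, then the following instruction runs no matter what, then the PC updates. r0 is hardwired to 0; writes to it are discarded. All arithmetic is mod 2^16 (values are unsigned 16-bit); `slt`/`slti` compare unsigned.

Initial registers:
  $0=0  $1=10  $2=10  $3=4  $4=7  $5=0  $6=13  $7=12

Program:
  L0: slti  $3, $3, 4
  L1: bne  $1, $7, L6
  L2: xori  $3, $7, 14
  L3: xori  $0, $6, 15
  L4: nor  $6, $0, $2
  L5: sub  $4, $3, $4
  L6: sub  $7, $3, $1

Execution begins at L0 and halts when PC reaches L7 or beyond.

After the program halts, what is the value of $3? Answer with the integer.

2

  step pc=0: slti  $3, $3, 4  regs=(0,10,10,0,7,0,13,12)
  step pc=1: bne  $1, $7, L6  cond=T  regs=(0,10,10,0,7,0,13,12)
  step pc=2: xori  $3, $7, 14  regs=(0,10,10,2,7,0,13,12)
  step pc=6: sub  $7, $3, $1  regs=(0,10,10,2,7,0,13,65528)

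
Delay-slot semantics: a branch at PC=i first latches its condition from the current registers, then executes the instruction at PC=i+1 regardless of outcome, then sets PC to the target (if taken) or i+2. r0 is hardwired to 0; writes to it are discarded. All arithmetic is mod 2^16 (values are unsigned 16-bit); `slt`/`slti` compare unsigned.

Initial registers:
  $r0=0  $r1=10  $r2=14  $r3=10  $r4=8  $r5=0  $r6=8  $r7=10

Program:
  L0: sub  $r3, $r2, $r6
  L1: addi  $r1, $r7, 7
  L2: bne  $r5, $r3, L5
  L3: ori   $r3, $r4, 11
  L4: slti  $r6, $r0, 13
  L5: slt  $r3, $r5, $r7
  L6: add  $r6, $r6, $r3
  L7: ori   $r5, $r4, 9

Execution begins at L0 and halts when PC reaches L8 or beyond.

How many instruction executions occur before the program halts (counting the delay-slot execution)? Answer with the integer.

7

#0 sub  $r3, $r2, $r6 ; 0/10/14/6/8/0/8/10
#1 addi  $r1, $r7, 7 ; 0/17/14/6/8/0/8/10
#2 bne  $r5, $r3, L5 ; 0/17/14/6/8/0/8/10 ; →target
#3 ori   $r3, $r4, 11 ; 0/17/14/11/8/0/8/10
#5 slt  $r3, $r5, $r7 ; 0/17/14/1/8/0/8/10
#6 add  $r6, $r6, $r3 ; 0/17/14/1/8/0/9/10
#7 ori   $r5, $r4, 9 ; 0/17/14/1/8/9/9/10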